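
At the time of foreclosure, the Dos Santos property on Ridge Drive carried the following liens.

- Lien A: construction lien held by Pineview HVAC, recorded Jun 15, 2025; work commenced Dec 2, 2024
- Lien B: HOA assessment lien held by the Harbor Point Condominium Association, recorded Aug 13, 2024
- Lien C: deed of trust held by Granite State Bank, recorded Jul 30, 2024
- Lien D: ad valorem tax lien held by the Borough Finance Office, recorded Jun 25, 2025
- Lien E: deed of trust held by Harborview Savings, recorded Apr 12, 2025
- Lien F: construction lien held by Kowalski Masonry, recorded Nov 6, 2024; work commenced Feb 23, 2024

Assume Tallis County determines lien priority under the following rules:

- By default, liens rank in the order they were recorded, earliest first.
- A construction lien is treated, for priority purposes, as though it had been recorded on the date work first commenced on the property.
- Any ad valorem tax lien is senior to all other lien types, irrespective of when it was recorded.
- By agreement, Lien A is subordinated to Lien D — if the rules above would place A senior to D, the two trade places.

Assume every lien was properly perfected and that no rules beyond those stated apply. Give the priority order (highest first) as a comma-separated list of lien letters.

Effective dates after the stated exceptions: A is treated as recorded Dec 2, 2024, the work-commencement date; F's effective date is Feb 23, 2024, when work began.
D is an ad valorem tax lien and takes priority over every other lien.
Remaining liens by effective date: F (Feb 23, 2024), C (Jul 30, 2024), B (Aug 13, 2024), A (Dec 2, 2024), E (Apr 12, 2025).
A is already junior to D, so the subordination agreement changes nothing.

D, F, C, B, A, E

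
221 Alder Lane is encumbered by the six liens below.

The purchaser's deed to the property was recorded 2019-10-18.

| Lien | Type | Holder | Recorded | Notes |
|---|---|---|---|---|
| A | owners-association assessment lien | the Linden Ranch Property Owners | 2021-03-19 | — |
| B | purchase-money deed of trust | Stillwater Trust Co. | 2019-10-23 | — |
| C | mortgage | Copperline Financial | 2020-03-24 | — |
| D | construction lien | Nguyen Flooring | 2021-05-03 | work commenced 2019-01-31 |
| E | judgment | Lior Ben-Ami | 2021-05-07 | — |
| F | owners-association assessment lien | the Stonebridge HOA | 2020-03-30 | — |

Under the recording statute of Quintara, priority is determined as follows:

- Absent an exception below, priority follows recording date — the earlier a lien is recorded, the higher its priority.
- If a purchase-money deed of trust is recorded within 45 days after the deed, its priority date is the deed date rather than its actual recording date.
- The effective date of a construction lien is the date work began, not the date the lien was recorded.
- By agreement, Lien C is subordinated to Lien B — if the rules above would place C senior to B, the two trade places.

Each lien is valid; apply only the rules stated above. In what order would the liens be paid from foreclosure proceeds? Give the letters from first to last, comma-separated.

First, effective dates: B's effective date is the deed date, 2019-10-18; D is treated as recorded 2019-01-31, the work-commencement date.
Ordering by effective date: D (2019-01-31), B (2019-10-18), C (2020-03-24), F (2020-03-30), A (2021-03-19), E (2021-05-07).
C already ranks below B; the subordination has no effect.

D, B, C, F, A, E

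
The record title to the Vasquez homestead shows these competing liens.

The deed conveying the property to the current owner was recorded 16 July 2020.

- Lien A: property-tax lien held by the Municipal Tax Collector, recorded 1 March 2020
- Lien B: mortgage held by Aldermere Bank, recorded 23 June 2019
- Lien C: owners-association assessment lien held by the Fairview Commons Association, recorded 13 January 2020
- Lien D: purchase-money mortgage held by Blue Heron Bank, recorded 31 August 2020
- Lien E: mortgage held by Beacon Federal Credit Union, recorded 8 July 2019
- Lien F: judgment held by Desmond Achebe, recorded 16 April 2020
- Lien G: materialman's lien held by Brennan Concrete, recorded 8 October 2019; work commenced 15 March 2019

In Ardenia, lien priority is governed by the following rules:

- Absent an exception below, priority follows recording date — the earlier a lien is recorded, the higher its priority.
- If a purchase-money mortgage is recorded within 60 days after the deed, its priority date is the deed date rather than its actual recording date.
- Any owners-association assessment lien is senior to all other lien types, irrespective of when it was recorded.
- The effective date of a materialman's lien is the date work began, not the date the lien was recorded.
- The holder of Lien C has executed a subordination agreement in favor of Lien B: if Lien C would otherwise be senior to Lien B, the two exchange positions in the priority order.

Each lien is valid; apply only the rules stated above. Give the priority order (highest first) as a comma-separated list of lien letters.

B, G, C, E, A, F, D

First, effective dates: D's effective date is the deed date, 16 July 2020; G's effective date is 15 March 2019, when work began.
As an owners-association assessment lien, C is senior to every other lien.
Ordering the rest by effective date: G (15 March 2019), B (23 June 2019), E (8 July 2019), A (1 March 2020), F (16 April 2020), D (16 July 2020).
The subordination applies — C was senior to B — so C and B swap.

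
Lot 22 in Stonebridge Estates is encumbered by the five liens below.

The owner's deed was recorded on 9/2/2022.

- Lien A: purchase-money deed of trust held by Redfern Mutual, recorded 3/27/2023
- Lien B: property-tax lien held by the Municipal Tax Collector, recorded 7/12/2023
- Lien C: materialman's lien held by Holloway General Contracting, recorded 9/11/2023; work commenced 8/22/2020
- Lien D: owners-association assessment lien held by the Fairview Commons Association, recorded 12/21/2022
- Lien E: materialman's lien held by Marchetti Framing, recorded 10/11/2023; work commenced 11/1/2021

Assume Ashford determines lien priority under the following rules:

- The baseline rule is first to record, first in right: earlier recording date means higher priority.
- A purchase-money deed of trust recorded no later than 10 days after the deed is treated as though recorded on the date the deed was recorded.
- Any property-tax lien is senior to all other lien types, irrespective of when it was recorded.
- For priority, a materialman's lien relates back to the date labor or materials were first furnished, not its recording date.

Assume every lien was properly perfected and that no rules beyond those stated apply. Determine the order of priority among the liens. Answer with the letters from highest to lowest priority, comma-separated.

Adjusting effective dates: A missed the 10-day window (206 days after the deed), so its recording date stands; C's effective date is 8/22/2020, when work began; E is treated as recorded 11/1/2021, the work-commencement date.
B is a property-tax lien, so it outranks all other liens regardless of date.
Among the remaining liens, by effective date: C (8/22/2020), E (11/1/2021), D (12/21/2022), A (3/27/2023).

B, C, E, D, A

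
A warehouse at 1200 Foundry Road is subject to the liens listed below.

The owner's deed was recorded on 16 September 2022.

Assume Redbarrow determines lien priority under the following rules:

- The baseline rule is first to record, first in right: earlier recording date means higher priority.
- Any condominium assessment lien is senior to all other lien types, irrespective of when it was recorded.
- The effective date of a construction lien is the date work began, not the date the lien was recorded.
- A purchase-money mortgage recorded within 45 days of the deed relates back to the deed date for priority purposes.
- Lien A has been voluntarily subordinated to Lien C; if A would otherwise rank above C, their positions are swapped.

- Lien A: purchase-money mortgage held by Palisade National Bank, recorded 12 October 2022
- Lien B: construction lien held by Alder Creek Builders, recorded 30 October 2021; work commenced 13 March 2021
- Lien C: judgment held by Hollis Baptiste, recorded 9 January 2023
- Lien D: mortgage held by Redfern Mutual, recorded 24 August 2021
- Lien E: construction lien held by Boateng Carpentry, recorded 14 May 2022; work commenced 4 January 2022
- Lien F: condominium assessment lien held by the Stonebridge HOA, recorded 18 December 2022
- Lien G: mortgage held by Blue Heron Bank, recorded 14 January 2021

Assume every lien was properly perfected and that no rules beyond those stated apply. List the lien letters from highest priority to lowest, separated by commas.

F, G, B, D, E, C, A

First, effective dates: A's effective date is the deed date, 16 September 2022; B relates back to 13 March 2021 (work commenced); E is treated as recorded 4 January 2022, the work-commencement date.
F is a condominium assessment lien and takes priority over every other lien.
Ordering the rest by effective date: G (14 January 2021), B (13 March 2021), D (24 August 2021), E (4 January 2022), A (16 September 2022), C (9 January 2023).
The subordination applies — A was senior to C — so A and C swap.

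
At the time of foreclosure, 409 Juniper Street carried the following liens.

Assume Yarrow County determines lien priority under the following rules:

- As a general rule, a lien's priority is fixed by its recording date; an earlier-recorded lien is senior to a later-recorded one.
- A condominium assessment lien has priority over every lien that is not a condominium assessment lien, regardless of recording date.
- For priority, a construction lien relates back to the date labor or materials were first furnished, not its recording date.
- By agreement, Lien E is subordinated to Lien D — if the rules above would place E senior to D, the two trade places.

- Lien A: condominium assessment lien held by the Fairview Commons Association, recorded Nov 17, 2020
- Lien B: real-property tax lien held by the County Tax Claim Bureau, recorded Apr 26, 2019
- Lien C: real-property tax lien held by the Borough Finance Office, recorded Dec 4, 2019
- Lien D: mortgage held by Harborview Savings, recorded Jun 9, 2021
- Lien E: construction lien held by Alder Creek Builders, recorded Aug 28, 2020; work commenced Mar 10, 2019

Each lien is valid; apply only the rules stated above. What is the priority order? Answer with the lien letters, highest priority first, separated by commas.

Effective dates: E is treated as recorded Mar 10, 2019, the work-commencement date.
A is a condominium assessment lien, so it outranks all other liens regardless of date.
Ordering the rest by effective date: E (Mar 10, 2019), B (Apr 26, 2019), C (Dec 4, 2019), D (Jun 9, 2021).
E is senior to D before the subordination, so the two trade places.

A, D, B, C, E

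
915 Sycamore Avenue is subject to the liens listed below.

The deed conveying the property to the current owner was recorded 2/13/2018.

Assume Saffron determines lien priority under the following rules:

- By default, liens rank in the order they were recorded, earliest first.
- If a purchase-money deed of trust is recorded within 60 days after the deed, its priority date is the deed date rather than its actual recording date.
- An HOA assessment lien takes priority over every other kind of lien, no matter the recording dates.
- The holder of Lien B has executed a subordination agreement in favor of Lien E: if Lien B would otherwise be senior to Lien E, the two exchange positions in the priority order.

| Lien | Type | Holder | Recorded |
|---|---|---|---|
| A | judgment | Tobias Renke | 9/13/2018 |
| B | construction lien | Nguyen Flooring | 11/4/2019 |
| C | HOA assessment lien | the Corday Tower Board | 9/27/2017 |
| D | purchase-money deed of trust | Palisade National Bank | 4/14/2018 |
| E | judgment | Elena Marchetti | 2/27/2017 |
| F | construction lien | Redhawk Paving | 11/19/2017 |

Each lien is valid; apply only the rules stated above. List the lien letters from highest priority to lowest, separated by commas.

Adjusting effective dates: D was recorded within the 60-day window, so its effective date is the deed date 2/13/2018.
C is an HOA assessment lien and takes priority over every other lien.
Among the remaining liens, by effective date: E (2/27/2017), F (11/19/2017), D (2/13/2018), A (9/13/2018), B (11/4/2019).
B is already junior to E, so the subordination agreement changes nothing.

C, E, F, D, A, B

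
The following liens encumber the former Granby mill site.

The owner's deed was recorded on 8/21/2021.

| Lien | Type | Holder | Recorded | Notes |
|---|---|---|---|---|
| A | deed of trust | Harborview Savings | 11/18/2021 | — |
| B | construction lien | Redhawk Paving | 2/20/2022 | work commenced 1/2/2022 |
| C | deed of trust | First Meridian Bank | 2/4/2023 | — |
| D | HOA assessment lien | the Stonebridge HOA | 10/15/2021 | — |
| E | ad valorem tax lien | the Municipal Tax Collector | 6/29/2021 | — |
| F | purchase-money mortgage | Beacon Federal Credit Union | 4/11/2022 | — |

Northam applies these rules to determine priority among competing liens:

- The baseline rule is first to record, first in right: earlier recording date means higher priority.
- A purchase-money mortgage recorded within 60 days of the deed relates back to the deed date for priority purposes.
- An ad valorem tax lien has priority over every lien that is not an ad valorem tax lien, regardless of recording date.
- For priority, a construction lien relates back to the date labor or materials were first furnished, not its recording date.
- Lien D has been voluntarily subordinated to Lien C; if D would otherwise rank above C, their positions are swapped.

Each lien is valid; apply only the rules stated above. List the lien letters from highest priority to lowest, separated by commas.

First, effective dates: B relates back to 1/2/2022 (work commenced); F was recorded 233 days after the deed — beyond 60 days — so no relation-back applies.
E is an ad valorem tax lien, so it outranks all other liens regardless of date.
Ordering the rest by effective date: D (10/15/2021), A (11/18/2021), B (1/2/2022), F (4/11/2022), C (2/4/2023).
The subordination applies — D was senior to C — so D and C swap.

E, C, A, B, F, D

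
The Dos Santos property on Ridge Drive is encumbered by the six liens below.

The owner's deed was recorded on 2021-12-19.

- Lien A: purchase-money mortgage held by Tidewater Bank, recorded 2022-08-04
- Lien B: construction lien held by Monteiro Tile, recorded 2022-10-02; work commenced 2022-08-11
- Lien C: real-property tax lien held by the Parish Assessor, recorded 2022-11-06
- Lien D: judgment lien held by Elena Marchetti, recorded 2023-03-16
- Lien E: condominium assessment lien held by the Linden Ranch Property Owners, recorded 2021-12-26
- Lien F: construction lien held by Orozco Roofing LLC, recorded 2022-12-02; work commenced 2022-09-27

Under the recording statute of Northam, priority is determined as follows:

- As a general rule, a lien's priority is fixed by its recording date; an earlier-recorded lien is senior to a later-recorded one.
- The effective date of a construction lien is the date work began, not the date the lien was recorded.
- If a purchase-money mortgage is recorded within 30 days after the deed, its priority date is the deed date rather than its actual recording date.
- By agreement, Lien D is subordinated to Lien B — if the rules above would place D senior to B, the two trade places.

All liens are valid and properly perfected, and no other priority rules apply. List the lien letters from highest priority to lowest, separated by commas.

First, effective dates: A was recorded 228 days after the deed — beyond 30 days — so no relation-back applies; B's effective date is 2022-08-11, when work began; F is treated as recorded 2022-09-27, the work-commencement date.
Ordering by effective date: E (2021-12-26), A (2022-08-04), B (2022-08-11), F (2022-09-27), C (2022-11-06), D (2023-03-16).
D already ranks below B; the subordination has no effect.

E, A, B, F, C, D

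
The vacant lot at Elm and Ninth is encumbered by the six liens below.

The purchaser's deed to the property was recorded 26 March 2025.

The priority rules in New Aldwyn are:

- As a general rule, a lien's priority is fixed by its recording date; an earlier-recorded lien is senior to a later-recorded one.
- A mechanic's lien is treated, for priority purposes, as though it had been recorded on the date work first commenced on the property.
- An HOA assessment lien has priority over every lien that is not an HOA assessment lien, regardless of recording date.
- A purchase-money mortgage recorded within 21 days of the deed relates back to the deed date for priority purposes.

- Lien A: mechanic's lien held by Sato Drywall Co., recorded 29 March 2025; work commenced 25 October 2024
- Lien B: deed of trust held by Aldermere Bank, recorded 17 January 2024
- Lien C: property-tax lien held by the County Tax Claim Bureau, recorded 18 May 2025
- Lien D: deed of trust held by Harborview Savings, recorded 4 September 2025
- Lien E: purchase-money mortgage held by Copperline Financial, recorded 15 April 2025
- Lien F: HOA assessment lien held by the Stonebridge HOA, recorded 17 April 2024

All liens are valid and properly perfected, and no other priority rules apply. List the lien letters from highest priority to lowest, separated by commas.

F, B, A, E, C, D

Effective dates after the stated exceptions: A is treated as recorded 25 October 2024, the work-commencement date; E relates back to the deed date 26 March 2025.
F, as an HOA assessment lien, has superpriority and ranks first.
Ordering the rest by effective date: B (17 January 2024), A (25 October 2024), E (26 March 2025), C (18 May 2025), D (4 September 2025).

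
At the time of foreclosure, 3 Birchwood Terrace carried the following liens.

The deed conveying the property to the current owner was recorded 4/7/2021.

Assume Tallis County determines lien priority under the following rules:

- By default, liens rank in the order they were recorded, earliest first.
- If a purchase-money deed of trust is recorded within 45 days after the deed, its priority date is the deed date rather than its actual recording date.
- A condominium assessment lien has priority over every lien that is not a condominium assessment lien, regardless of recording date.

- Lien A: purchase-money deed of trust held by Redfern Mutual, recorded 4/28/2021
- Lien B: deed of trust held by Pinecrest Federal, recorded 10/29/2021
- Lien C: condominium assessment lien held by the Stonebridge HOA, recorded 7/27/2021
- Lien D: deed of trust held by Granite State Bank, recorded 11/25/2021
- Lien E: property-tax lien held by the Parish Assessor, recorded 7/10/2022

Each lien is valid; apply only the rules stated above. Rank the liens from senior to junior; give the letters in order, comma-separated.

Effective dates: A's effective date is the deed date, 4/7/2021.
As a condominium assessment lien, C is senior to every other lien.
Ordering the rest by effective date: A (4/7/2021), B (10/29/2021), D (11/25/2021), E (7/10/2022).

C, A, B, D, E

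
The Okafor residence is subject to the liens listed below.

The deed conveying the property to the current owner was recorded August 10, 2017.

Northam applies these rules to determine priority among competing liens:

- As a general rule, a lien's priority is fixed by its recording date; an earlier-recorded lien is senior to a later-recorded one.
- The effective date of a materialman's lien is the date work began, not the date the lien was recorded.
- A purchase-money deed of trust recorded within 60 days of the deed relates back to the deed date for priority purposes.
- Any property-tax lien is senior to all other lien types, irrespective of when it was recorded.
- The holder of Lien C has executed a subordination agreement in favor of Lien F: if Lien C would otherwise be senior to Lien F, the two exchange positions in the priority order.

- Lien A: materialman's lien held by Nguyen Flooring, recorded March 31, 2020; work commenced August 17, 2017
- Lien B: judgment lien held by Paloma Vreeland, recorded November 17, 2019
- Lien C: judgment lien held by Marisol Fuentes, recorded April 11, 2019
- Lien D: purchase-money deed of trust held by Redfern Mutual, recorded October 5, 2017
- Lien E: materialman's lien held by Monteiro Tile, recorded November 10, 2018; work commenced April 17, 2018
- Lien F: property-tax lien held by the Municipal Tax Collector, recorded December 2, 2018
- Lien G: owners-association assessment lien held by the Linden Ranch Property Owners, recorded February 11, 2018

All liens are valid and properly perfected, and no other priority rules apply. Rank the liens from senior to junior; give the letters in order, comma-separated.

Effective dates: A is treated as recorded August 17, 2017, the work-commencement date; D relates back to the deed date August 10, 2017; E's effective date is April 17, 2018, when work began.
F is a property-tax lien and takes priority over every other lien.
Ordering the rest by effective date: D (August 10, 2017), A (August 17, 2017), G (February 11, 2018), E (April 17, 2018), C (April 11, 2019), B (November 17, 2019).
C already ranks below F; the subordination has no effect.

F, D, A, G, E, C, B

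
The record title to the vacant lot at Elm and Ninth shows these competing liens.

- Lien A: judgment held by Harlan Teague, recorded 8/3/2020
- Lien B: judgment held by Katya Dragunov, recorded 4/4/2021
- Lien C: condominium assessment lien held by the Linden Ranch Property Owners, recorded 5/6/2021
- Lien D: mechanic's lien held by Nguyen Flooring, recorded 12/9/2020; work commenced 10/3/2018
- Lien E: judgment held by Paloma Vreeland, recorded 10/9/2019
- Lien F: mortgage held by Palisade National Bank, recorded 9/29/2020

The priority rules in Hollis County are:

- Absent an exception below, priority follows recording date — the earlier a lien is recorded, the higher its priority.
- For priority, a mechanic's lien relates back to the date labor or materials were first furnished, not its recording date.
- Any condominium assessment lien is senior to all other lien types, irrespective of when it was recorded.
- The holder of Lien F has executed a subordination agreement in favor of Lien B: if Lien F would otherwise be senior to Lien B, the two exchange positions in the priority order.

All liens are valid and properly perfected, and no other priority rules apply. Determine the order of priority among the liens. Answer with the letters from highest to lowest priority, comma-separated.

C, D, E, A, B, F

Adjusting effective dates: D is treated as recorded 10/3/2018, the work-commencement date.
As a condominium assessment lien, C is senior to every other lien.
Among the remaining liens, by effective date: D (10/3/2018), E (10/9/2019), A (8/3/2020), F (9/29/2020), B (4/4/2021).
F is senior to B before the subordination, so the two trade places.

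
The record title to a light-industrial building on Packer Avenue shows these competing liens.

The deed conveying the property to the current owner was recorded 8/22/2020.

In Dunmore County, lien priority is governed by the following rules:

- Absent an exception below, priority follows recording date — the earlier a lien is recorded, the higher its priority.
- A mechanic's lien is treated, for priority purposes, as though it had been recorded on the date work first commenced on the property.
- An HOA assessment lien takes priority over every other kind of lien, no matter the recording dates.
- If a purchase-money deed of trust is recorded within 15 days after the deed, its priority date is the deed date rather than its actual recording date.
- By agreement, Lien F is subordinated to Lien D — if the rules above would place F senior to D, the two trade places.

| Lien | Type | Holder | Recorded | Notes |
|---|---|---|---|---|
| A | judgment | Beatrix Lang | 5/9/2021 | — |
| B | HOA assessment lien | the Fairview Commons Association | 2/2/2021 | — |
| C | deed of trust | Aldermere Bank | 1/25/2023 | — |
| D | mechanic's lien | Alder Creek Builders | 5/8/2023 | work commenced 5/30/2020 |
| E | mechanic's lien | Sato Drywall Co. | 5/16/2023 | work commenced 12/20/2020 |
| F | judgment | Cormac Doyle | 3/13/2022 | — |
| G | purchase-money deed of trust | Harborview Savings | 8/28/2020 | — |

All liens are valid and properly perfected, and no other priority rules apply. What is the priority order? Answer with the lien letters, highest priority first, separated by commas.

B, D, G, E, A, F, C

First, effective dates: D relates back to 5/30/2020 (work commenced); E relates back to 12/20/2020 (work commenced); G relates back to the deed date 8/22/2020.
B, as an HOA assessment lien, has superpriority and ranks first.
Ordering the rest by effective date: D (5/30/2020), G (8/22/2020), E (12/20/2020), A (5/9/2021), F (3/13/2022), C (1/25/2023).
F already ranks below D; the subordination has no effect.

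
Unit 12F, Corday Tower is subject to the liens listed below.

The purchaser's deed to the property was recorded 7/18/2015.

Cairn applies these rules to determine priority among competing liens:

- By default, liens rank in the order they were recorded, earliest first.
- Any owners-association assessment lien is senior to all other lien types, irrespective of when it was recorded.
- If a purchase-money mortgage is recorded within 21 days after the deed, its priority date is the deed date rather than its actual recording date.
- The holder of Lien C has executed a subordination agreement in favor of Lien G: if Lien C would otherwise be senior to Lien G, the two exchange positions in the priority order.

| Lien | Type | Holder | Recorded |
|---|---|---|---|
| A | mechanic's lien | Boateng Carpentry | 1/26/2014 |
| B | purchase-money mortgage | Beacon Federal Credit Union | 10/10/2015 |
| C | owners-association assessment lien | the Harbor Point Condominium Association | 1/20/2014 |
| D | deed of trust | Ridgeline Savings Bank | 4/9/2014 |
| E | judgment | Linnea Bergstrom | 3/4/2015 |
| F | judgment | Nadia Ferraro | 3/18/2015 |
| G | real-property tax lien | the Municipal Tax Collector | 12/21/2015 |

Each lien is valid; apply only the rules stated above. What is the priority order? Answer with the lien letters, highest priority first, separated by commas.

G, A, D, E, F, B, C

First, effective dates: B was recorded 84 days after the deed, outside the 21-day window, so it keeps its recording date.
C is an owners-association assessment lien, so it outranks all other liens regardless of date.
Among the remaining liens, by effective date: A (1/26/2014), D (4/9/2014), E (3/4/2015), F (3/18/2015), B (10/10/2015), G (12/21/2015).
The subordination applies — C was senior to G — so C and G swap.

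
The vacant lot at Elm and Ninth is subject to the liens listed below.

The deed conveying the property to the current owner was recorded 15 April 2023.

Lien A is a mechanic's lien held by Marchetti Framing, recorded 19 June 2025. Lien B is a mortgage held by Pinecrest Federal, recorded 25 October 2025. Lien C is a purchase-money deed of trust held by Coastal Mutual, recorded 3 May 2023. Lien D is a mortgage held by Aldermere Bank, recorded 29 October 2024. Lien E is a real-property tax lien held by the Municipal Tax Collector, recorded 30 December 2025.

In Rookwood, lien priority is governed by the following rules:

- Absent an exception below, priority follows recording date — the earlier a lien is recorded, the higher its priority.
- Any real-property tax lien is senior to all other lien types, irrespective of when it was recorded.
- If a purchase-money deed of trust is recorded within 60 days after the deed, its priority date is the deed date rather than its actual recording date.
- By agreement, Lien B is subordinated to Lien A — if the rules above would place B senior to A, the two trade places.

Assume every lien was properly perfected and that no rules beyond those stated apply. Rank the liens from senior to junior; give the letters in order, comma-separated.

Adjusting effective dates: C's effective date is the deed date, 15 April 2023.
As a real-property tax lien, E is senior to every other lien.
Ordering the rest by effective date: C (15 April 2023), D (29 October 2024), A (19 June 2025), B (25 October 2025).
B already ranks below A; the subordination has no effect.

E, C, D, A, B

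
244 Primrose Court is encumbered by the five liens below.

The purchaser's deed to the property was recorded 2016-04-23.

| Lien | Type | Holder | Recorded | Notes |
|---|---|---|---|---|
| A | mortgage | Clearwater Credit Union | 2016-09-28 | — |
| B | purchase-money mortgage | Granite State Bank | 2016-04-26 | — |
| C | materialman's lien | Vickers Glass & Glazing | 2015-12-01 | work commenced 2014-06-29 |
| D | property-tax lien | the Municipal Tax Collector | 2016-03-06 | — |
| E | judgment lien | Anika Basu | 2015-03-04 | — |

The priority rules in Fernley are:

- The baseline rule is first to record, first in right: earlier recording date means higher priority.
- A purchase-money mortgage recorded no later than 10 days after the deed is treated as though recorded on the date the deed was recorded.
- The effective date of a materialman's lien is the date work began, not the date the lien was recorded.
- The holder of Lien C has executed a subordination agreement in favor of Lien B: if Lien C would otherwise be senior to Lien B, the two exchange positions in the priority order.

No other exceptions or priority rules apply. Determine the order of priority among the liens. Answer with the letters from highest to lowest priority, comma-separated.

Adjusting effective dates: B's effective date is the deed date, 2016-04-23; C relates back to 2014-06-29 (work commenced).
By effective date, earliest first: C (2014-06-29), E (2015-03-04), D (2016-03-06), B (2016-04-23), A (2016-09-28).
C would otherwise be senior to B, so under the subordination agreement C and B exchange positions.

B, E, D, C, A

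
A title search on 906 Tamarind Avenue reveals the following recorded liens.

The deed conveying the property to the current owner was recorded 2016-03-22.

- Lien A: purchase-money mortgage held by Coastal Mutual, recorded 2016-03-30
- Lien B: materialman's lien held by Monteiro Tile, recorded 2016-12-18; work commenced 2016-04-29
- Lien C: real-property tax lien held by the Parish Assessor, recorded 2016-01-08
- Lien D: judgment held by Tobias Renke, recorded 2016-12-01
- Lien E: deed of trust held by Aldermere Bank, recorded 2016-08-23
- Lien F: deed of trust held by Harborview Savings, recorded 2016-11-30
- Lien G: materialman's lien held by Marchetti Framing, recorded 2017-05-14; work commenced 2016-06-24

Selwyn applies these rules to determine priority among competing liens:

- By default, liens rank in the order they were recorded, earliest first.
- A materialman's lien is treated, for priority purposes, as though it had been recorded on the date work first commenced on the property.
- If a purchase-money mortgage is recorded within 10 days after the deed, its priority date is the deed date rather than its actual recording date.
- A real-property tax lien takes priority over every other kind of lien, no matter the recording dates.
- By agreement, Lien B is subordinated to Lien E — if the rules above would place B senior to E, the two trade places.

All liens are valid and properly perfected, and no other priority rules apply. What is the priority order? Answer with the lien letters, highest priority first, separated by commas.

Effective dates after the stated exceptions: A was recorded within the 10-day window, so its effective date is the deed date 2016-03-22; B relates back to 2016-04-29 (work commenced); G relates back to 2016-06-24 (work commenced).
C is a real-property tax lien, so it outranks all other liens regardless of date.
Ordering the rest by effective date: A (2016-03-22), B (2016-04-29), G (2016-06-24), E (2016-08-23), F (2016-11-30), D (2016-12-01).
The subordination applies — B was senior to E — so B and E swap.

C, A, E, G, B, F, D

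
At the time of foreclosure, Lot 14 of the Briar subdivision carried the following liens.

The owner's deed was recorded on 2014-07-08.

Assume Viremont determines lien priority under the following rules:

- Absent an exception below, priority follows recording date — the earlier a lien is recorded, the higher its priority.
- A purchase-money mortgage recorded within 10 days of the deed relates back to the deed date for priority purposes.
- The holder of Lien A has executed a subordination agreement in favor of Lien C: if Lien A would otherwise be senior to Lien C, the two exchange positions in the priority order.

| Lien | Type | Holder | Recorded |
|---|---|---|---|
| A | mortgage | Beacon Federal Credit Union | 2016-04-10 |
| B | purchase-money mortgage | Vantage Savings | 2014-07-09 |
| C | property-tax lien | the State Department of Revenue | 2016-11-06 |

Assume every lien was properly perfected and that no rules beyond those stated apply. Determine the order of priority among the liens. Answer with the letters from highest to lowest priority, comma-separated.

B, C, A

Effective dates after the stated exceptions: B relates back to the deed date 2014-07-08.
By effective date: B (2014-07-08), A (2016-04-10), C (2016-11-06).
Because A would otherwise rank above C, the subordination swaps them.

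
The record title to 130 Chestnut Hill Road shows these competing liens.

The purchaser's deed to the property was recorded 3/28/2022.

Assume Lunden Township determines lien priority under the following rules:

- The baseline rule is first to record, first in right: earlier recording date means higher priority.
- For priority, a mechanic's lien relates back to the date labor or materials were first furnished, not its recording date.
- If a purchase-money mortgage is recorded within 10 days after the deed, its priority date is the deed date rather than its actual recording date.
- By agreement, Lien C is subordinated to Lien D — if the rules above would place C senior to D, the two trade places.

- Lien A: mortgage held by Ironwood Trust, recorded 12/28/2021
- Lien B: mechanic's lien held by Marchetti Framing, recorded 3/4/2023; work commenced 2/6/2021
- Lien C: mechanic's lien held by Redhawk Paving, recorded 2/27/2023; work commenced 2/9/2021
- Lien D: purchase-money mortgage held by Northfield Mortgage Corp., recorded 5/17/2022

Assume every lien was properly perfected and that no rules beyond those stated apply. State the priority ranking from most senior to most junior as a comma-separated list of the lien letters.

Effective dates: B's effective date is 2/6/2021, when work began; C relates back to 2/9/2021 (work commenced); D missed the 10-day window (50 days after the deed), so its recording date stands.
By effective date: B (2/6/2021), C (2/9/2021), A (12/28/2021), D (5/17/2022).
C is senior to D before the subordination, so the two trade places.

B, D, A, C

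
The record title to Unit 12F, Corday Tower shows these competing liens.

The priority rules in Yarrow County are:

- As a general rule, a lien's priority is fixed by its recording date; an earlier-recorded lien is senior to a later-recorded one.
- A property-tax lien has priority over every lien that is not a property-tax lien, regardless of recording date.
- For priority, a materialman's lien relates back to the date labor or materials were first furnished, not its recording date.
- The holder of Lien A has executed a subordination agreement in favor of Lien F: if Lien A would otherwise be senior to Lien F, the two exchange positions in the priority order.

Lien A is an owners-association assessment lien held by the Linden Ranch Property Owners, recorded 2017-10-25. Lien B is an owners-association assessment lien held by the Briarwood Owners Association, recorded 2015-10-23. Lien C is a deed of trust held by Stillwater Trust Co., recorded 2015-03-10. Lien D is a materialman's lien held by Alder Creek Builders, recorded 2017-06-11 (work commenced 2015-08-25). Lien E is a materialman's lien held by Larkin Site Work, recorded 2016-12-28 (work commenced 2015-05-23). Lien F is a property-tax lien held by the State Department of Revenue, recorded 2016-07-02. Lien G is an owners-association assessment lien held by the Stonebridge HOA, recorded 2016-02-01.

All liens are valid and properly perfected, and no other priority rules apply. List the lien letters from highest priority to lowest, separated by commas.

F, C, E, D, B, G, A

First, effective dates: D's effective date is 2015-08-25, when work began; E is treated as recorded 2015-05-23, the work-commencement date.
F is a property-tax lien, so it outranks all other liens regardless of date.
Among the remaining liens, by effective date: C (2015-03-10), E (2015-05-23), D (2015-08-25), B (2015-10-23), G (2016-02-01), A (2017-10-25).
A already ranks below F; the subordination has no effect.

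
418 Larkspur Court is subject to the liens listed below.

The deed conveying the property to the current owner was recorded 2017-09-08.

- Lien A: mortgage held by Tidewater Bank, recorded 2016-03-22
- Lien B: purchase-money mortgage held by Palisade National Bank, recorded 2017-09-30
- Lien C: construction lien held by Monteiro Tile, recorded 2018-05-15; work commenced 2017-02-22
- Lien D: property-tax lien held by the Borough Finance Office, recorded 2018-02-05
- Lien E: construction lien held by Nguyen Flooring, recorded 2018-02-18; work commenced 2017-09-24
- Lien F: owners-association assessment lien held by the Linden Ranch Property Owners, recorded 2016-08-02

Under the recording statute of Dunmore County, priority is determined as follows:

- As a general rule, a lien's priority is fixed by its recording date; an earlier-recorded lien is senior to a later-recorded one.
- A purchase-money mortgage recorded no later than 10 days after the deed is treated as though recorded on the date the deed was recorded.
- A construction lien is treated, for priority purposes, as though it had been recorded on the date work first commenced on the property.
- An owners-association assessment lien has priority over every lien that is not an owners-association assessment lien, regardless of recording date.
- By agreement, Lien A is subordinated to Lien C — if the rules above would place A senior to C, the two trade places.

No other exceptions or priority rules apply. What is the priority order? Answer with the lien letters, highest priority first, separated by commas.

F, C, A, E, B, D

Effective dates: B was recorded 22 days after the deed — beyond 10 days — so no relation-back applies; C is treated as recorded 2017-02-22, the work-commencement date; E is treated as recorded 2017-09-24, the work-commencement date.
As an owners-association assessment lien, F is senior to every other lien.
The other liens, earliest effective date first: A (2016-03-22), C (2017-02-22), E (2017-09-24), B (2017-09-30), D (2018-02-05).
The subordination applies — A was senior to C — so A and C swap.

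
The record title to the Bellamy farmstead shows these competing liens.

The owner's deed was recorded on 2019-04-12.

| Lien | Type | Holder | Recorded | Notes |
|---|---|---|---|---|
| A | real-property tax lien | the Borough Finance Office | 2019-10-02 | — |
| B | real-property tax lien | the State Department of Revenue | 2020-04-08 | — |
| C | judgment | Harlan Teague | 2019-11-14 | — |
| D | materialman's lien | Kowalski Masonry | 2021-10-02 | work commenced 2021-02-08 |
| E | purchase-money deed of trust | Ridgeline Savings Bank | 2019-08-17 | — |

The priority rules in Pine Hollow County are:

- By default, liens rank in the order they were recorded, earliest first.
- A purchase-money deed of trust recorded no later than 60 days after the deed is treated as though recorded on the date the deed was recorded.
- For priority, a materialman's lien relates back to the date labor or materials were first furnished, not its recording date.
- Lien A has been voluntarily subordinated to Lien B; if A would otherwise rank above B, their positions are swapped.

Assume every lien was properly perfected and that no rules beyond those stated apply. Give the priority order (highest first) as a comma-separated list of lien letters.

First, effective dates: D relates back to 2021-02-08 (work commenced); E missed the 60-day window (127 days after the deed), so its recording date stands.
By effective date, earliest first: E (2019-08-17), A (2019-10-02), C (2019-11-14), B (2020-04-08), D (2021-02-08).
The subordination applies — A was senior to B — so A and B swap.

E, B, C, A, D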